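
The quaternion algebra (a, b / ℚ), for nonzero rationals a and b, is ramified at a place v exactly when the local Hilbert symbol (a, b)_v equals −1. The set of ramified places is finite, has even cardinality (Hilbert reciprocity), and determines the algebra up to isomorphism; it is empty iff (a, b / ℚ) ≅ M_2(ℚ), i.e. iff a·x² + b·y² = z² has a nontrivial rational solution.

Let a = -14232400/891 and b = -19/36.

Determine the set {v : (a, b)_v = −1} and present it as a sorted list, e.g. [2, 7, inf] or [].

[13, inf]

(a, b) ≡ (-391391, -19) mod (ℚ^×)²; places V = {2, 3, 5, 7, 11, 13, 17, 19, 23, ∞}.
(a,b)_2: α=4, β=-2; u≡1, v≡5 (mod 8); ε(u)ε(v)=0·0, αω(v)=4·1, βω(u)=-2·0; sum ≡ 0  ⇒  +1.
(a,b)_13: α=1, u≡3; β=0, v≡2 (mod 13); (3|13)=+1, (2|13)=-1; sign (−1)^0·+1^0·-1^1 = -1.
(a,b)_11: α=-1, u≡4; β=0, v≡1 (mod 11); (4|11)=+1, (1|11)=+1; sign (−1)^0·+1^0·+1^-1 = +1.
(a,b)_7: α=1, u≡3; β=0, v≡2 (mod 7); (3|7)=-1, (2|7)=+1; sign (−1)^0·-1^0·+1^1 = +1.
(a,b)_19: α=0, u≡16; β=1, v≡10 (mod 19); (16|19)=+1, (10|19)=-1; sign (−1)^0·+1^1·-1^0 = +1.
(a,b)_3: α=-4, u≡1; β=-2, v≡2 (mod 3); (1|3)=+1, (2|3)=-1; sign (−1)^0·+1^-2·-1^-4 = +1.
(a,b)_17: α=1, u≡12; β=0, v≡16 (mod 17); (12|17)=-1, (16|17)=+1; sign (−1)^0·-1^0·+1^1 = +1.
(a,b)_23: α=1, u≡9; β=0, v≡18 (mod 23); (9|23)=+1, (18|23)=+1; sign (−1)^0·+1^0·+1^1 = +1.
(a,b)_5: α=2, u≡4; β=0, v≡1 (mod 5); (4|5)=+1, (1|5)=+1; sign (−1)^0·+1^0·+1^2 = +1.
(a,b)_∞: sgn(-391391)=−, sgn(-19)=−, so -1.
Ram(-391391, -19) = {13, ∞}; no ℚ_13-point on the conic.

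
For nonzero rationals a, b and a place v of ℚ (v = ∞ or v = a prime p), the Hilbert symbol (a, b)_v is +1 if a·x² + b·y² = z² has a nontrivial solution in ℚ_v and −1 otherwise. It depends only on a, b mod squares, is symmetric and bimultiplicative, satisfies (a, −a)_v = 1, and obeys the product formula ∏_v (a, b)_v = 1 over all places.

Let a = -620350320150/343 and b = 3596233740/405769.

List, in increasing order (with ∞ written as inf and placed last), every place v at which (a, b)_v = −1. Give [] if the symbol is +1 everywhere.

[3, 5]

(a, b) ≡ (-189658, 8835) mod (ℚ^×)²; places V = {2, 3, 5, 7, 11, 13, 19, 23, 29, 31, ∞}.
(a,b)_5: α=2, u≡3; β=1, v≡2 (mod 5); (3|5)=-1, (2|5)=-1; sign (−1)^0·-1^1·-1^2 = -1.
(a,b)_19: α=1, u≡10; β=1, v≡5 (mod 19); (10|19)=-1, (5|19)=+1; sign (−1)^1·-1^1·+1^1 = +1.
(a,b)_7: α=-3, u≡6; β=-4, v≡1 (mod 7); (6|7)=-1, (1|7)=+1; sign (−1)^0·-1^-4·+1^-3 = +1.
(a,b)_29: α=2, u≡2; β=2, v≡3 (mod 29); (2|29)=-1, (3|29)=-1; sign (−1)^0·-1^2·-1^2 = +1.
(a,b)_23: α=1, u≡14; β=0, v≡13 (mod 23); (14|23)=-1, (13|23)=+1; sign (−1)^0·-1^0·+1^1 = +1.
(a,b)_31: α=1, u≡9; β=1, v≡27 (mod 31); (9|31)=+1, (27|31)=-1; sign (−1)^1·+1^1·-1^1 = +1.
(a,b)_∞: sgn(-189658)=−, sgn(8835)=+, so +1.
(a,b)_11: α=2, u≡4; β=2, v≡7 (mod 11); (4|11)=+1, (7|11)=-1; sign (−1)^0·+1^2·-1^2 = +1.
(a,b)_13: α=0, u≡10; β=-2, v≡11 (mod 13); (10|13)=+1, (11|13)=-1; sign (−1)^0·+1^-2·-1^0 = +1.
(a,b)_2: α=1, β=2; u≡3, v≡3 (mod 8); ε(u)ε(v)=1·1, αω(v)=1·1, βω(u)=2·1; sum ≡ 0  ⇒  +1.
(a,b)_3: α=2, u≡2; β=1, v≡2 (mod 3); (2|3)=-1, (2|3)=-1; sign (−1)^0·-1^1·-1^2 = -1.
|Ram(-189658, 8835)| = 2, even; anisotropic at {3, 5}.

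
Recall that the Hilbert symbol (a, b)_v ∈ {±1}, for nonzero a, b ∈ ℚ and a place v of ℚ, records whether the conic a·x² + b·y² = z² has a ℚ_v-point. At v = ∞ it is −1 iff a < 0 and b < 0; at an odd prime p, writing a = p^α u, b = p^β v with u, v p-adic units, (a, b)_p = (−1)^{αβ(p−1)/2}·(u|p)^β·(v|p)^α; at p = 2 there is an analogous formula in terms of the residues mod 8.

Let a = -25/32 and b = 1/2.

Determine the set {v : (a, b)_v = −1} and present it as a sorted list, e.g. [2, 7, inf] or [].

[]

(a, b) ≡ (-2, 2) mod (ℚ^×)²; places V = {2, 5, ∞}.
(a,b)_2: α=-5, β=-1; u≡7, v≡1 (mod 8); ε(u)ε(v)=1·0, αω(v)=-5·0, βω(u)=-1·0; sum ≡ 0  ⇒  +1.
(a,b)_5: α=2, u≡2; β=0, v≡3 (mod 5); (2|5)=-1, (3|5)=-1; sign (−1)^0·-1^0·-1^2 = +1.
(a,b)_∞: sgn(-2)=−, sgn(2)=+, so +1.
Every local symbol is +1, so the conic -2·x² + 2·y² = z² has ℚ_v-points for all v and hence a ℚ-point; (a, b / ℚ) ≅ M_2(ℚ).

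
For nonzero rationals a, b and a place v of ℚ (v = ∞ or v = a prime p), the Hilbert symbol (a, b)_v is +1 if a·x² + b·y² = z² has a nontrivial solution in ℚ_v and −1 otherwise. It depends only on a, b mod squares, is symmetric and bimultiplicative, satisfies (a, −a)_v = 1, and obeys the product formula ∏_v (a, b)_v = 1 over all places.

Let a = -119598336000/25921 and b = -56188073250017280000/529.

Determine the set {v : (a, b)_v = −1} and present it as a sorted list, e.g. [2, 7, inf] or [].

[2, 5, 13, inf]

Mod squares: a ≡ -4290, b ≡ -2. Check v ∈ {∞, 2, 3, 5, 7, 11, 13, 23}.
v=3: a=3^3·(≡1), b=3^8·(≡1) mod 3; (1|3)=+1, (1|3)=+1; (−1)^{3·8·1}·(+1)^8·(+1)^3 = +1.
v=13: a=13^1·(≡7), b=13^4·(≡2) mod 13; (7|13)=-1, (2|13)=-1; (−1)^{1·4·6}·(-1)^4·(-1)^1 = -1.
v=23: a=23^-2·(≡14), b=23^-2·(≡5) mod 23; (14|23)=-1, (5|23)=-1; (−1)^{-2·-2·11}·(-1)^-2·(-1)^-2 = +1.
v=7: a=7^-2·(≡1), b=7^0·(≡3) mod 7; (1|7)=+1, (3|7)=-1; (−1)^{-2·0·3}·(+1)^0·(-1)^-2 = +1.
v=∞: -4290 < 0 and -2 < 0  ⇒  (a,b)_∞ = -1.
v=2: v_2(a)=11, v_2(b)=15; units ≡ 7, 7 (mod 8); ε·ε+αω+βω = 1·1+11·0+15·0 ≡ 1  ⇒  (a,b)_2 = -1.
v=11: a=11^3·(≡6), b=11^4·(≡5) mod 11; (6|11)=-1, (5|11)=+1; (−1)^{3·4·5}·(-1)^4·(+1)^3 = +1.
v=5: a=5^3·(≡2), b=5^4·(≡3) mod 5; (2|5)=-1, (3|5)=-1; (−1)^{3·4·2}·(-1)^4·(-1)^3 = -1.
Ram(-4290, -2) = {2, 5, 13, ∞}; no ℚ_2-point on the conic.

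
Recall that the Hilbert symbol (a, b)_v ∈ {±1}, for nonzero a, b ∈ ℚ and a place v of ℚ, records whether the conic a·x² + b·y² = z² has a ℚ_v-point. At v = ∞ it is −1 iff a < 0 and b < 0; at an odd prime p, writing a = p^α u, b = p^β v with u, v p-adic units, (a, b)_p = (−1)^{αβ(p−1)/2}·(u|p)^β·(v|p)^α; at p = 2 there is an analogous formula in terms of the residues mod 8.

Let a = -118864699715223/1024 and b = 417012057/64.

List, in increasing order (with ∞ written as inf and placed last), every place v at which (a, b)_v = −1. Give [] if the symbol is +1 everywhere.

(a, b) ≡ (-1463, 572033) mod (ℚ^×)²; places V = {2, 3, 7, 11, 17, 19, 23, ∞}.
(a,b)_7: α=1, u≡4; β=1, v≡1 (mod 7); (4|7)=+1, (1|7)=+1; sign (−1)^1·+1^1·+1^1 = -1.
(a,b)_23: α=2, u≡12; β=1, v≡2 (mod 23); (12|23)=+1, (2|23)=+1; sign (−1)^0·+1^1·+1^2 = +1.
(a,b)_17: α=2, u≡15; β=1, v≡3 (mod 17); (15|17)=+1, (3|17)=-1; sign (−1)^0·+1^1·-1^2 = +1.
(a,b)_19: α=1, u≡10; β=1, v≡11 (mod 19); (10|19)=-1, (11|19)=+1; sign (−1)^1·-1^1·+1^1 = +1.
(a,b)_2: α=-10, β=-6; u≡1, v≡1 (mod 8); ε(u)ε(v)=0·0, αω(v)=-10·0, βω(u)=-6·0; sum ≡ 0  ⇒  +1.
(a,b)_∞: sgn(-1463)=−, sgn(572033)=+, so +1.
(a,b)_11: α=1, u≡6; β=1, v≡2 (mod 11); (6|11)=-1, (2|11)=-1; sign (−1)^1·-1^1·-1^1 = -1.
(a,b)_3: α=12, u≡1; β=6, v≡2 (mod 3); (1|3)=+1, (2|3)=-1; sign (−1)^0·+1^6·-1^12 = +1.
|Ram(-1463, 572033)| = 2, even; anisotropic at {7, 11}.

[7, 11]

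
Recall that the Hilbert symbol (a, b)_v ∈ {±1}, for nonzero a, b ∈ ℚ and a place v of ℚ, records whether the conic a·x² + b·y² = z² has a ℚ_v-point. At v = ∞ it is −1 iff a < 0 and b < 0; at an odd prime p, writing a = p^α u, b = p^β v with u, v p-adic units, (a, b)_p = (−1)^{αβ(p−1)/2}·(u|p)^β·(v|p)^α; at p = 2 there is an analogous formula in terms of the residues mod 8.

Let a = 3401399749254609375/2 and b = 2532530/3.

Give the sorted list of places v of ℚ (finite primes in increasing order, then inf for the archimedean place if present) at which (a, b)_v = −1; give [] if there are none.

(a, b) ≡ (30590, 62790) mod (ℚ^×)²; places V = {2, 3, 5, 7, 11, 13, 19, 23, ∞}.
(a,b)_7: α=3, u≡2; β=1, v≡3 (mod 7); (2|7)=+1, (3|7)=-1; sign (−1)^1·+1^1·-1^3 = +1.
(a,b)_5: α=7, u≡2; β=1, v≡2 (mod 5); (2|5)=-1, (2|5)=-1; sign (−1)^0·-1^1·-1^7 = +1.
(a,b)_23: α=3, u≡21; β=1, v≡3 (mod 23); (21|23)=-1, (3|23)=+1; sign (−1)^1·-1^1·+1^3 = +1.
(a,b)_19: α=3, u≡18; β=0, v≡13 (mod 19); (18|19)=-1, (13|19)=-1; sign (−1)^0·-1^0·-1^3 = -1.
(a,b)_11: α=0, u≡10; β=2, v≡10 (mod 11); (10|11)=-1, (10|11)=-1; sign (−1)^0·-1^2·-1^0 = +1.
(a,b)_2: α=-1, β=1; u≡7, v≡3 (mod 8); ε(u)ε(v)=1·1, αω(v)=-1·1, βω(u)=1·0; sum ≡ 0  ⇒  +1.
(a,b)_∞: sgn(30590)=+, sgn(62790)=+, so +1.
(a,b)_3: α=2, u≡2; β=-1, v≡2 (mod 3); (2|3)=-1, (2|3)=-1; sign (−1)^0·-1^-1·-1^2 = -1.
(a,b)_13: α=2, u≡3; β=1, v≡6 (mod 13); (3|13)=+1, (6|13)=-1; sign (−1)^0·+1^1·-1^2 = +1.
|Ram(30590, 62790)| = 2, even; anisotropic at {3, 19}.

[3, 19]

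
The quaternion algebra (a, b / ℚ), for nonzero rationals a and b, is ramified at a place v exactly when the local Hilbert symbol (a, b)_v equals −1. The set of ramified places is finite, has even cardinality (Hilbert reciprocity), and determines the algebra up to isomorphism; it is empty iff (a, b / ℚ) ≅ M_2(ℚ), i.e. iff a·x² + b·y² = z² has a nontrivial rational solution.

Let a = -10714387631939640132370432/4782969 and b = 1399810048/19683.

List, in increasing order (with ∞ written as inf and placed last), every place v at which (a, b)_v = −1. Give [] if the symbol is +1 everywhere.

[3, 29]

(a, b) ≡ (-27898, 83694) mod (ℚ^×)²; places V = {2, 3, 7, 13, 29, 37, ∞}.
(a,b)_∞: sgn(-27898)=−, sgn(83694)=+, so +1.
(a,b)_37: α=3, u≡8; β=1, v≡18 (mod 37); (8|37)=-1, (18|37)=-1; sign (−1)^0·-1^1·-1^3 = +1.
(a,b)_29: α=3, u≡23; β=1, v≡18 (mod 29); (23|29)=+1, (18|29)=-1; sign (−1)^0·+1^1·-1^3 = -1.
(a,b)_13: α=3, u≡4; β=1, v≡9 (mod 13); (4|13)=+1, (9|13)=+1; sign (−1)^0·+1^1·+1^3 = +1.
(a,b)_2: α=25, β=11; u≡3, v≡7 (mod 8); ε(u)ε(v)=1·1, αω(v)=25·0, βω(u)=11·1; sum ≡ 0  ⇒  +1.
(a,b)_7: α=6, u≡1; β=2, v≡1 (mod 7); (1|7)=+1, (1|7)=+1; sign (−1)^0·+1^2·+1^6 = +1.
(a,b)_3: α=-14, u≡2; β=-9, v≡1 (mod 3); (2|3)=-1, (1|3)=+1; sign (−1)^0·-1^-9·+1^-14 = -1.
|Ram(-27898, 83694)| = 2, even; anisotropic at {3, 29}.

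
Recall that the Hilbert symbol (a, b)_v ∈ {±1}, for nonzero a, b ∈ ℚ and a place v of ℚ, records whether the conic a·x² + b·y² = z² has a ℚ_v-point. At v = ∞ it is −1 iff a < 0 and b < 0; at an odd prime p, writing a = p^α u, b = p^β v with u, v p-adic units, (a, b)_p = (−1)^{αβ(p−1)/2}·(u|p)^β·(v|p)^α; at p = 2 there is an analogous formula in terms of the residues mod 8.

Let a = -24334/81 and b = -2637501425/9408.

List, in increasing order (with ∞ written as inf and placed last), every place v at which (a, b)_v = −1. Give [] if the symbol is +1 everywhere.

Mod squares: a ≡ -46, b ≡ -1131. Check v ∈ {∞, 2, 3, 5, 7, 13, 23, 29}.
v=7: a=7^0·(≡3), b=7^-2·(≡5) mod 7; (3|7)=-1, (5|7)=-1; (−1)^{0·-2·3}·(-1)^-2·(-1)^0 = +1.
v=∞: -46 < 0 and -1131 < 0  ⇒  (a,b)_∞ = -1.
v=2: v_2(a)=1, v_2(b)=-6; units ≡ 1, 5 (mod 8); ε·ε+αω+βω = 0·0+1·1+-6·0 ≡ 1  ⇒  (a,b)_2 = -1.
v=23: a=23^3·(≡19), b=23^4·(≡5) mod 23; (19|23)=-1, (5|23)=-1; (−1)^{3·4·11}·(-1)^4·(-1)^3 = -1.
v=29: a=29^0·(≡15), b=29^1·(≡19) mod 29; (15|29)=-1, (19|29)=-1; (−1)^{0·1·14}·(-1)^1·(-1)^0 = -1.
v=13: a=13^0·(≡5), b=13^1·(≡1) mod 13; (5|13)=-1, (1|13)=+1; (−1)^{0·1·6}·(-1)^1·(+1)^0 = -1.
v=3: a=3^-4·(≡2), b=3^-1·(≡1) mod 3; (2|3)=-1, (1|3)=+1; (−1)^{-4·-1·1}·(-1)^-1·(+1)^-4 = -1.
v=5: a=5^0·(≡1), b=5^2·(≡1) mod 5; (1|5)=+1, (1|5)=+1; (−1)^{0·2·2}·(+1)^2·(+1)^0 = +1.
|Ram(-46, -1131)| = 6, even; anisotropic at {2, 3, 13, 23, 29, ∞}.

[2, 3, 13, 23, 29, inf]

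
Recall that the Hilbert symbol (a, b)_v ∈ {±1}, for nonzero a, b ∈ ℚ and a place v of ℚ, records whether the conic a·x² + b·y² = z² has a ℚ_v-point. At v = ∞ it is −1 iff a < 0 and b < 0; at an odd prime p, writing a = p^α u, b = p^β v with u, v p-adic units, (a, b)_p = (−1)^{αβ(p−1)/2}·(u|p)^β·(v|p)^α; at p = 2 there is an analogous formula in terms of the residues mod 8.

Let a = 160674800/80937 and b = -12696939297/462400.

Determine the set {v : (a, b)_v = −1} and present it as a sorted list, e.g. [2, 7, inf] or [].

[2, 11, 17, 31]

(a, b) ≡ (2431, -434217) mod (ℚ^×)²; places V = {2, 3, 5, 7, 11, 13, 17, 19, 23, 29, 31, 53, ∞}.
(a,b)_11: α=1, u≡1; β=0, v≡6 (mod 11); (1|11)=+1, (6|11)=-1; sign (−1)^0·+1^0·-1^1 = -1.
(a,b)_29: α=0, u≡24; β=1, v≡22 (mod 29); (24|29)=+1, (22|29)=+1; sign (−1)^0·+1^1·+1^0 = +1.
(a,b)_∞: sgn(2431)=+, sgn(-434217)=−, so +1.
(a,b)_23: α=-2, u≡9; β=1, v≡4 (mod 23); (9|23)=+1, (4|23)=+1; sign (−1)^0·+1^1·+1^-2 = +1.
(a,b)_3: α=-2, u≡1; β=5, v≡2 (mod 3); (1|3)=+1, (2|3)=-1; sign (−1)^0·+1^5·-1^-2 = +1.
(a,b)_31: α=0, u≡15; β=1, v≡10 (mod 31); (15|31)=-1, (10|31)=+1; sign (−1)^0·-1^1·+1^0 = -1.
(a,b)_5: α=2, u≡1; β=-2, v≡3 (mod 5); (1|5)=+1, (3|5)=-1; sign (−1)^0·+1^-2·-1^2 = +1.
(a,b)_13: α=1, u≡7; β=0, v≡12 (mod 13); (7|13)=-1, (12|13)=+1; sign (−1)^0·-1^0·+1^1 = +1.
(a,b)_19: α=0, u≡10; β=2, v≡4 (mod 19); (10|19)=-1, (4|19)=+1; sign (−1)^0·-1^2·+1^0 = +1.
(a,b)_17: α=-1, u≡14; β=-2, v≡7 (mod 17); (14|17)=-1, (7|17)=-1; sign (−1)^0·-1^-2·-1^-1 = -1.
(a,b)_2: α=4, β=-6; u≡7, v≡7 (mod 8); ε(u)ε(v)=1·1, αω(v)=4·0, βω(u)=-6·0; sum ≡ 1  ⇒  -1.
(a,b)_7: α=0, u≡2; β=1, v≡6 (mod 7); (2|7)=+1, (6|7)=-1; sign (−1)^0·+1^1·-1^0 = +1.
(a,b)_53: α=2, u≡11; β=0, v≡39 (mod 53); (11|53)=+1, (39|53)=-1; sign (−1)^0·+1^0·-1^2 = +1.
Ram(2431, -434217) = {2, 11, 17, 31}; no ℚ_2-point on the conic.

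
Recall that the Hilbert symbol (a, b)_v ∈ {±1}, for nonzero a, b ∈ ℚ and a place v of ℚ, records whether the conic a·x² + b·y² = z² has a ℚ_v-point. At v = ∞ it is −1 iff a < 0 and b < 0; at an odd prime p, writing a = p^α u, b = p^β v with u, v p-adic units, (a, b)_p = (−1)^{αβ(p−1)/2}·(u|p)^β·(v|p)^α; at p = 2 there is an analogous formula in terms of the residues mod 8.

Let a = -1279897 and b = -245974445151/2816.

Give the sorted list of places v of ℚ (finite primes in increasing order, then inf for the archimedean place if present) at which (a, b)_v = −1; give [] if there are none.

[2, 3, 11, 19, 29, 41, 53, inf]

Mod squares: a ≡ -1279897, b ≡ -1224861429. Check v ∈ {∞, 2, 3, 11, 19, 29, 31, 41, 47, 53}.
v=41: a=41^1·(≡25), b=41^1·(≡26) mod 41; (25|41)=+1, (26|41)=-1; (−1)^{1·1·20}·(+1)^1·(-1)^1 = -1.
v=∞: -1279897 < 0 and -1224861429 < 0  ⇒  (a,b)_∞ = -1.
v=19: a=19^1·(≡11), b=19^1·(≡4) mod 19; (11|19)=+1, (4|19)=+1; (−1)^{1·1·9}·(+1)^1·(+1)^1 = -1.
v=3: a=3^0·(≡2), b=3^1·(≡2) mod 3; (2|3)=-1, (2|3)=-1; (−1)^{0·1·1}·(-1)^1·(-1)^0 = -1.
v=31: a=31^1·(≡5), b=31^1·(≡17) mod 31; (5|31)=+1, (17|31)=-1; (−1)^{1·1·15}·(+1)^1·(-1)^1 = +1.
v=29: a=29^0·(≡18), b=29^1·(≡3) mod 29; (18|29)=-1, (3|29)=-1; (−1)^{0·1·14}·(-1)^1·(-1)^0 = -1.
v=53: a=53^1·(≡19), b=53^1·(≡6) mod 53; (19|53)=-1, (6|53)=+1; (−1)^{1·1·26}·(-1)^1·(+1)^1 = -1.
v=47: a=47^0·(≡7), b=47^2·(≡24) mod 47; (7|47)=+1, (24|47)=+1; (−1)^{0·2·23}·(+1)^2·(+1)^0 = +1.
v=11: a=11^0·(≡8), b=11^-1·(≡9) mod 11; (8|11)=-1, (9|11)=+1; (−1)^{0·-1·5}·(-1)^-1·(+1)^0 = -1.
v=2: v_2(a)=0, v_2(b)=-8; units ≡ 7, 3 (mod 8); ε·ε+αω+βω = 1·1+0·1+-8·0 ≡ 1  ⇒  (a,b)_2 = -1.
|Ram(-1279897, -1224861429)| = 8, even; anisotropic at {2, 3, 11, 19, 29, 41, 53, ∞}.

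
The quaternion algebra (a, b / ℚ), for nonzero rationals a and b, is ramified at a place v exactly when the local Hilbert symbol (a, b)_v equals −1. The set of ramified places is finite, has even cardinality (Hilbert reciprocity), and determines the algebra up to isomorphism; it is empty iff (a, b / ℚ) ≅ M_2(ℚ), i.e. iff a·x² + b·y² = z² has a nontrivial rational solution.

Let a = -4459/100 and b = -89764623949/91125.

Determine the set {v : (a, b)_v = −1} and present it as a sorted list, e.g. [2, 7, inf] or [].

[11, 13, 17, inf]

Mod squares: a ≡ -91, b ≡ -6545. Check v ∈ {∞, 2, 3, 5, 7, 11, 13, 17}.
v=2: v_2(a)=-2, v_2(b)=0; units ≡ 5, 7 (mod 8); ε·ε+αω+βω = 0·1+-2·0+0·1 ≡ 0  ⇒  (a,b)_2 = +1.
v=7: a=7^3·(≡4), b=7^5·(≡5) mod 7; (4|7)=+1, (5|7)=-1; (−1)^{3·5·3}·(+1)^5·(-1)^3 = +1.
v=17: a=17^0·(≡11), b=17^1·(≡3) mod 17; (11|17)=-1, (3|17)=-1; (−1)^{0·1·8}·(-1)^1·(-1)^0 = -1.
v=13: a=13^1·(≡11), b=13^4·(≡11) mod 13; (11|13)=-1, (11|13)=-1; (−1)^{1·4·6}·(-1)^4·(-1)^1 = -1.
v=3: a=3^0·(≡2), b=3^-6·(≡1) mod 3; (2|3)=-1, (1|3)=+1; (−1)^{0·-6·1}·(-1)^-6·(+1)^0 = +1.
v=5: a=5^-2·(≡4), b=5^-3·(≡4) mod 5; (4|5)=+1, (4|5)=+1; (−1)^{-2·-3·2}·(+1)^-3·(+1)^-2 = +1.
v=∞: -91 < 0 and -6545 < 0  ⇒  (a,b)_∞ = -1.
v=11: a=11^0·(≡7), b=11^1·(≡8) mod 11; (7|11)=-1, (8|11)=-1; (−1)^{0·1·5}·(-1)^1·(-1)^0 = -1.
|Ram(-91, -6545)| = 4, even; anisotropic at {11, 13, 17, ∞}.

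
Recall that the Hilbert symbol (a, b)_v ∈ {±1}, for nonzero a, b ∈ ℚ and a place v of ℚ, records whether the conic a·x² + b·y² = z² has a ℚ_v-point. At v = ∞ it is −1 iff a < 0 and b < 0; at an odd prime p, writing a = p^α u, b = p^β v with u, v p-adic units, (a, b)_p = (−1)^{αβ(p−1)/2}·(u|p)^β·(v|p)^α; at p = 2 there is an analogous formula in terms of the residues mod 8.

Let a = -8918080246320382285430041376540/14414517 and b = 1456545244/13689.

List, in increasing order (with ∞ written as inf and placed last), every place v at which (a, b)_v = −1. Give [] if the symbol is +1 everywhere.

[7, 11, 13, 17]

Mod squares: a ≡ -64659750155, b ≡ 24871. Check v ∈ {∞, 2, 3, 5, 7, 11, 13, 17, 19, 23, 37, 47}.
v=19: a=19^3·(≡15), b=19^1·(≡5) mod 19; (15|19)=-1, (5|19)=+1; (−1)^{3·1·9}·(-1)^1·(+1)^3 = +1.
v=37: a=37^3·(≡24), b=37^0·(≡12) mod 37; (24|37)=-1, (12|37)=+1; (−1)^{3·0·18}·(-1)^0·(+1)^3 = +1.
v=11: a=11^13·(≡2), b=11^5·(≡7) mod 11; (2|11)=-1, (7|11)=-1; (−1)^{13·5·5}·(-1)^5·(-1)^13 = -1.
v=5: a=5^1·(≡1), b=5^0·(≡1) mod 5; (1|5)=+1, (1|5)=+1; (−1)^{1·0·2}·(+1)^0·(+1)^1 = +1.
v=7: a=7^1·(≡1), b=7^1·(≡2) mod 7; (1|7)=+1, (2|7)=+1; (−1)^{1·1·3}·(+1)^1·(+1)^1 = -1.
v=2: v_2(a)=2, v_2(b)=2; units ≡ 5, 7 (mod 8); ε·ε+αω+βω = 0·1+2·0+2·1 ≡ 0  ⇒  (a,b)_2 = +1.
v=3: a=3^-8·(≡1), b=3^-4·(≡1) mod 3; (1|3)=+1, (1|3)=+1; (−1)^{-8·-4·1}·(+1)^-4·(+1)^-8 = +1.
v=23: a=23^1·(≡5), b=23^0·(≡12) mod 23; (5|23)=-1, (12|23)=+1; (−1)^{1·0·11}·(-1)^0·(+1)^1 = +1.
v=47: a=47^1·(≡24), b=47^0·(≡17) mod 47; (24|47)=+1, (17|47)=+1; (−1)^{1·0·23}·(+1)^0·(+1)^1 = +1.
v=∞: -64659750155 < 0 and 24871 > 0  ⇒  (a,b)_∞ = +1.
v=17: a=17^3·(≡7), b=17^1·(≡4) mod 17; (7|17)=-1, (4|17)=+1; (−1)^{3·1·8}·(-1)^1·(+1)^3 = -1.
v=13: a=13^-3·(≡10), b=13^-2·(≡8) mod 13; (10|13)=+1, (8|13)=-1; (−1)^{-3·-2·6}·(+1)^-2·(-1)^-3 = -1.
(-64659750155, 24871 / ℚ) ramifies at {7, 11, 13, 17}: a division algebra.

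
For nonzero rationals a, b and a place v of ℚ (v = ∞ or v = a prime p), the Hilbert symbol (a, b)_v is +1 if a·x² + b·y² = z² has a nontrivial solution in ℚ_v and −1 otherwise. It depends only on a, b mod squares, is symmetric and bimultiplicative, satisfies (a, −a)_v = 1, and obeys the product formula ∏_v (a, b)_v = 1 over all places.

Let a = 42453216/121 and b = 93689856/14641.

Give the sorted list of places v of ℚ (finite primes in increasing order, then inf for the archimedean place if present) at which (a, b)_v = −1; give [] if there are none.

(a, b) ≡ (294814, 10166) mod (ℚ^×)²; places V = {2, 3, 11, 13, 17, 23, 29, ∞}.
(a,b)_3: α=2, u≡1; β=2, v≡2 (mod 3); (1|3)=+1, (2|3)=-1; sign (−1)^0·+1^2·-1^2 = +1.
(a,b)_29: α=1, u≡20; β=0, v≡24 (mod 29); (20|29)=+1, (24|29)=+1; sign (−1)^0·+1^0·+1^1 = +1.
(a,b)_2: α=5, β=11; u≡7, v≡3 (mod 8); ε(u)ε(v)=1·1, αω(v)=5·1, βω(u)=11·0; sum ≡ 0  ⇒  +1.
(a,b)_11: α=-2, u≡3; β=-4, v≡7 (mod 11); (3|11)=+1, (7|11)=-1; sign (−1)^0·+1^-4·-1^-2 = +1.
(a,b)_17: α=1, u≡8; β=1, v≡10 (mod 17); (8|17)=+1, (10|17)=-1; sign (−1)^0·+1^1·-1^1 = -1.
(a,b)_∞: sgn(294814)=+, sgn(10166)=+, so +1.
(a,b)_23: α=1, u≡7; β=1, v≡15 (mod 23); (7|23)=-1, (15|23)=-1; sign (−1)^1·-1^1·-1^1 = -1.
(a,b)_13: α=1, u≡8; β=1, v≡8 (mod 13); (8|13)=-1, (8|13)=-1; sign (−1)^0·-1^1·-1^1 = +1.
|Ram(294814, 10166)| = 2, even; anisotropic at {17, 23}.

[17, 23]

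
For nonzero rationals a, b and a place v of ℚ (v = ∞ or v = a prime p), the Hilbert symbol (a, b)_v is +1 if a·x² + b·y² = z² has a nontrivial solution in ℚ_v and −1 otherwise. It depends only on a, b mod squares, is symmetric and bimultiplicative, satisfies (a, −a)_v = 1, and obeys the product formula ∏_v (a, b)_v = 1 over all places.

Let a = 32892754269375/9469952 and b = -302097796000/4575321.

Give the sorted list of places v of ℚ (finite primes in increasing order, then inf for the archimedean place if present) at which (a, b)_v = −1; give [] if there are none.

Mod squares: a ≡ 16302, b ≡ -17290. Check v ∈ {∞, 2, 3, 5, 7, 11, 13, 17, 19, 23, 31}.
v=2: v_2(a)=-15, v_2(b)=5; units ≡ 7, 3 (mod 8); ε·ε+αω+βω = 1·1+-15·1+5·0 ≡ 0  ⇒  (a,b)_2 = +1.
v=17: a=17^-2·(≡1), b=17^0·(≡9) mod 17; (1|17)=+1, (9|17)=+1; (−1)^{-2·0·8}·(+1)^0·(+1)^-2 = +1.
v=7: a=7^2·(≡3), b=7^1·(≡4) mod 7; (3|7)=-1, (4|7)=+1; (−1)^{2·1·3}·(-1)^1·(+1)^2 = -1.
v=∞: 16302 > 0 and -17290 < 0  ⇒  (a,b)_∞ = +1.
v=5: a=5^4·(≡3), b=5^3·(≡2) mod 5; (3|5)=-1, (2|5)=-1; (−1)^{4·3·2}·(-1)^3·(-1)^4 = -1.
v=3: a=3^3·(≡1), b=3^-2·(≡2) mod 3; (1|3)=+1, (2|3)=-1; (−1)^{3·-2·1}·(+1)^-2·(-1)^3 = -1.
v=31: a=31^0·(≡30), b=31^-2·(≡18) mod 31; (30|31)=-1, (18|31)=+1; (−1)^{0·-2·15}·(-1)^-2·(+1)^0 = +1.
v=11: a=11^5·(≡10), b=11^2·(≡2) mod 11; (10|11)=-1, (2|11)=-1; (−1)^{5·2·5}·(-1)^2·(-1)^5 = -1.
v=19: a=19^1·(≡2), b=19^3·(≡2) mod 19; (2|19)=-1, (2|19)=-1; (−1)^{1·3·9}·(-1)^3·(-1)^1 = -1.
v=23: a=23^0·(≡9), b=23^-2·(≡9) mod 23; (9|23)=+1, (9|23)=+1; (−1)^{0·-2·11}·(+1)^-2·(+1)^0 = +1.
v=13: a=13^1·(≡11), b=13^1·(≡9) mod 13; (11|13)=-1, (9|13)=+1; (−1)^{1·1·6}·(-1)^1·(+1)^1 = -1.
(16302, -17290 / ℚ) ramifies at {3, 5, 7, 11, 13, 19}: a division algebra.

[3, 5, 7, 11, 13, 19]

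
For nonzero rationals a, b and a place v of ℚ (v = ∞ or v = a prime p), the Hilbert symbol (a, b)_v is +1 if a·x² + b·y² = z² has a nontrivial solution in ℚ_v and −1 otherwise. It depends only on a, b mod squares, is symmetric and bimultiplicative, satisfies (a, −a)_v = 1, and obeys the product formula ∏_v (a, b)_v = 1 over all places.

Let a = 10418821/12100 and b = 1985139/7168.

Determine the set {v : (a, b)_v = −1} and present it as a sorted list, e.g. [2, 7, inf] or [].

[19, 31]

(a, b) ≡ (589, 4277) mod (ℚ^×)²; places V = {2, 3, 5, 7, 11, 13, 19, 31, 47, ∞}.
(a,b)_2: α=-2, β=-10; u≡5, v≡5 (mod 8); ε(u)ε(v)=0·0, αω(v)=-2·1, βω(u)=-10·1; sum ≡ 0  ⇒  +1.
(a,b)_11: α=-2, u≡6; β=0, v≡5 (mod 11); (6|11)=-1, (5|11)=+1; sign (−1)^0·-1^0·+1^-2 = +1.
(a,b)_47: α=0, u≡18; β=1, v≡15 (mod 47); (18|47)=+1, (15|47)=-1; sign (−1)^0·+1^1·-1^0 = +1.
(a,b)_19: α=3, u≡13; β=2, v≡13 (mod 19); (13|19)=-1, (13|19)=-1; sign (−1)^0·-1^2·-1^3 = -1.
(a,b)_∞: sgn(589)=+, sgn(4277)=+, so +1.
(a,b)_5: α=-2, u≡4; β=0, v≡3 (mod 5); (4|5)=+1, (3|5)=-1; sign (−1)^0·+1^0·-1^-2 = +1.
(a,b)_13: α=0, u≡1; β=1, v≡1 (mod 13); (1|13)=+1, (1|13)=+1; sign (−1)^0·+1^1·+1^0 = +1.
(a,b)_3: α=0, u≡1; β=2, v≡2 (mod 3); (1|3)=+1, (2|3)=-1; sign (−1)^0·+1^2·-1^0 = +1.
(a,b)_31: α=1, u≡2; β=0, v≡21 (mod 31); (2|31)=+1, (21|31)=-1; sign (−1)^0·+1^0·-1^1 = -1.
(a,b)_7: α=2, u≡1; β=-1, v≡1 (mod 7); (1|7)=+1, (1|7)=+1; sign (−1)^0·+1^-1·+1^2 = +1.
|Ram(589, 4277)| = 2, even; anisotropic at {19, 31}.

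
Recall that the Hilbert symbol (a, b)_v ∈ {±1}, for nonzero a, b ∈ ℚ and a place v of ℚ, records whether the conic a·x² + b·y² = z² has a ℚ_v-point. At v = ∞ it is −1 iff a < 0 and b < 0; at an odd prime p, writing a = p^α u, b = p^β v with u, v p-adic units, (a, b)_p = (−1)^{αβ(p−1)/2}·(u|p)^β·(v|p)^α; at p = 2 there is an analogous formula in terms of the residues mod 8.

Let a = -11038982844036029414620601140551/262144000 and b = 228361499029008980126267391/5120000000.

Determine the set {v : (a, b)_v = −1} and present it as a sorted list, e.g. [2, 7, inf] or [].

[2, 5, 17, 19, 23, 29]

(a, b) ≡ (-513590, 124355) mod (ℚ^×)²; places V = {2, 3, 5, 7, 11, 17, 19, 23, 29, ∞}.
(a,b)_29: α=3, u≡24; β=2, v≡15 (mod 29); (24|29)=+1, (15|29)=-1; sign (−1)^0·+1^2·-1^3 = -1.
(a,b)_19: α=4, u≡10; β=5, v≡11 (mod 19); (10|19)=-1, (11|19)=+1; sign (−1)^0·-1^5·+1^4 = -1.
(a,b)_23: α=3, u≡4; β=2, v≡21 (mod 23); (4|23)=+1, (21|23)=-1; sign (−1)^0·+1^2·-1^3 = -1.
(a,b)_17: α=8, u≡12; β=7, v≡5 (mod 17); (12|17)=-1, (5|17)=-1; sign (−1)^0·-1^7·-1^8 = -1.
(a,b)_5: α=-3, u≡2; β=-7, v≡1 (mod 5); (2|5)=-1, (1|5)=+1; sign (−1)^0·-1^-7·+1^-3 = -1.
(a,b)_7: α=1, u≡2; β=1, v≡5 (mod 7); (2|7)=+1, (5|7)=-1; sign (−1)^1·+1^1·-1^1 = +1.
(a,b)_11: α=1, u≡1; β=1, v≡6 (mod 11); (1|11)=+1, (6|11)=-1; sign (−1)^1·+1^1·-1^1 = +1.
(a,b)_3: α=12, u≡1; β=8, v≡2 (mod 3); (1|3)=+1, (2|3)=-1; sign (−1)^0·+1^8·-1^12 = +1.
(a,b)_∞: sgn(-513590)=−, sgn(124355)=+, so +1.
(a,b)_2: α=-21, β=-16; u≡5, v≡3 (mod 8); ε(u)ε(v)=0·1, αω(v)=-21·1, βω(u)=-16·1; sum ≡ 1  ⇒  -1.
|Ram(-513590, 124355)| = 6, even; anisotropic at {2, 5, 17, 19, 23, 29}.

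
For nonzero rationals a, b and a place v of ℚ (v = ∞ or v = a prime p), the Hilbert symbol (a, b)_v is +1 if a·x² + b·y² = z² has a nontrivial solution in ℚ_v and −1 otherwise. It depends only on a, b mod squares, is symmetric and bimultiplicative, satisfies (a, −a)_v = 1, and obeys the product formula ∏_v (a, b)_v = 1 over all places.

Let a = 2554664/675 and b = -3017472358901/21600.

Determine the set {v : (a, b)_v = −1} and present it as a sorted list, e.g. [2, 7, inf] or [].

Mod squares: a ≡ 798, b ≡ -44618574. Check v ∈ {∞, 2, 3, 5, 7, 11, 13, 17, 19, 23}.
v=11: a=11^0·(≡6), b=11^1·(≡3) mod 11; (6|11)=-1, (3|11)=+1; (−1)^{0·1·5}·(-1)^1·(+1)^0 = -1.
v=13: a=13^0·(≡5), b=13^3·(≡4) mod 13; (5|13)=-1, (4|13)=+1; (−1)^{0·3·6}·(-1)^3·(+1)^0 = -1.
v=19: a=19^1·(≡5), b=19^1·(≡4) mod 19; (5|19)=+1, (4|19)=+1; (−1)^{1·1·9}·(+1)^1·(+1)^1 = -1.
v=17: a=17^0·(≡9), b=17^1·(≡4) mod 17; (9|17)=+1, (4|17)=+1; (−1)^{0·1·8}·(+1)^1·(+1)^0 = +1.
v=7: a=7^5·(≡4), b=7^5·(≡3) mod 7; (4|7)=+1, (3|7)=-1; (−1)^{5·5·3}·(+1)^5·(-1)^5 = +1.
v=∞: 798 > 0 and -44618574 < 0  ⇒  (a,b)_∞ = +1.
v=23: a=23^0·(≡1), b=23^1·(≡11) mod 23; (1|23)=+1, (11|23)=-1; (−1)^{0·1·11}·(+1)^1·(-1)^0 = +1.
v=2: v_2(a)=3, v_2(b)=-5; units ≡ 7, 1 (mod 8); ε·ε+αω+βω = 1·0+3·0+-5·0 ≡ 0  ⇒  (a,b)_2 = +1.
v=3: a=3^-3·(≡2), b=3^-3·(≡2) mod 3; (2|3)=-1, (2|3)=-1; (−1)^{-3·-3·1}·(-1)^-3·(-1)^-3 = -1.
v=5: a=5^-2·(≡2), b=5^-2·(≡1) mod 5; (2|5)=-1, (1|5)=+1; (−1)^{-2·-2·2}·(-1)^-2·(+1)^-2 = +1.
|Ram(798, -44618574)| = 4, even; anisotropic at {3, 11, 13, 19}.

[3, 11, 13, 19]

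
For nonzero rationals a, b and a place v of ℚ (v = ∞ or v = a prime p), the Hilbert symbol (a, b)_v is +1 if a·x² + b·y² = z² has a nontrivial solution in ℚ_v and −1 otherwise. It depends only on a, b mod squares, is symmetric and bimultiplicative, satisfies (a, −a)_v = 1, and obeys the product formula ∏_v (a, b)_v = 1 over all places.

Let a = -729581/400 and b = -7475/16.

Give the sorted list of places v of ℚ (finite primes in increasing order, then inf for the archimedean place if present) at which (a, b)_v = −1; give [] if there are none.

Mod squares: a ≡ -2021, b ≡ -299. Check v ∈ {∞, 2, 5, 13, 19, 23, 43, 47}.
v=47: a=47^1·(≡21), b=47^0·(≡41) mod 47; (21|47)=+1, (41|47)=-1; (−1)^{1·0·23}·(+1)^0·(-1)^1 = -1.
v=2: v_2(a)=-4, v_2(b)=-4; units ≡ 3, 5 (mod 8); ε·ε+αω+βω = 1·0+-4·1+-4·1 ≡ 0  ⇒  (a,b)_2 = +1.
v=13: a=13^0·(≡7), b=13^1·(≡12) mod 13; (7|13)=-1, (12|13)=+1; (−1)^{0·1·6}·(-1)^1·(+1)^0 = -1.
v=43: a=43^1·(≡8), b=43^0·(≡30) mod 43; (8|43)=-1, (30|43)=-1; (−1)^{1·0·21}·(-1)^0·(-1)^1 = -1.
v=5: a=5^-2·(≡4), b=5^2·(≡1) mod 5; (4|5)=+1, (1|5)=+1; (−1)^{-2·2·2}·(+1)^2·(+1)^-2 = +1.
v=∞: -2021 < 0 and -299 < 0  ⇒  (a,b)_∞ = -1.
v=23: a=23^0·(≡13), b=23^1·(≡7) mod 23; (13|23)=+1, (7|23)=-1; (−1)^{0·1·11}·(+1)^1·(-1)^0 = +1.
v=19: a=19^2·(≡12), b=19^0·(≡9) mod 19; (12|19)=-1, (9|19)=+1; (−1)^{2·0·9}·(-1)^0·(+1)^2 = +1.
Ram(-2021, -299) = {13, 43, 47, ∞}; no ℚ_13-point on the conic.

[13, 43, 47, inf]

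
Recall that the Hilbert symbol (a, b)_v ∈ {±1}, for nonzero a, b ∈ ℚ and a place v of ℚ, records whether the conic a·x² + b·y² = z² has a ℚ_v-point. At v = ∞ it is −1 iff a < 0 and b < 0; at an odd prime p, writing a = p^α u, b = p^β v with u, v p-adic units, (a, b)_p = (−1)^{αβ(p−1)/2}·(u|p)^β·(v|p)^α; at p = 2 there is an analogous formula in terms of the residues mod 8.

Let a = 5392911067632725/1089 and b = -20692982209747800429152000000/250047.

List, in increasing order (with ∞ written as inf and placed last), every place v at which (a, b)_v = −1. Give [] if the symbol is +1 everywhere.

(a, b) ≡ (29, -419594) mod (ℚ^×)²; places V = {2, 3, 5, 7, 11, 13, 17, 29, 41, 43, ∞}.
(a,b)_∞: sgn(29)=+, sgn(-419594)=−, so +1.
(a,b)_13: α=2, u≡9; β=4, v≡2 (mod 13); (9|13)=+1, (2|13)=-1; sign (−1)^0·+1^4·-1^2 = +1.
(a,b)_43: α=2, u≡29; β=3, v≡2 (mod 43); (29|43)=-1, (2|43)=-1; sign (−1)^0·-1^3·-1^2 = -1.
(a,b)_5: α=2, u≡1; β=6, v≡1 (mod 5); (1|5)=+1, (1|5)=+1; sign (−1)^0·+1^6·+1^2 = +1.
(a,b)_2: α=0, β=11; u≡5, v≡3 (mod 8); ε(u)ε(v)=0·1, αω(v)=0·1, βω(u)=11·1; sum ≡ 1  ⇒  -1.
(a,b)_17: α=2, u≡6; β=3, v≡8 (mod 17); (6|17)=-1, (8|17)=+1; sign (−1)^0·-1^3·+1^2 = -1.
(a,b)_7: α=2, u≡2; β=-3, v≡3 (mod 7); (2|7)=+1, (3|7)=-1; sign (−1)^0·+1^-3·-1^2 = +1.
(a,b)_41: α=2, u≡17; β=3, v≡2 (mod 41); (17|41)=-1, (2|41)=+1; sign (−1)^0·-1^3·+1^2 = -1.
(a,b)_29: α=1, u≡28; β=2, v≡6 (mod 29); (28|29)=+1, (6|29)=+1; sign (−1)^0·+1^2·+1^1 = +1.
(a,b)_3: α=-2, u≡2; β=-6, v≡1 (mod 3); (2|3)=-1, (1|3)=+1; sign (−1)^0·-1^-6·+1^-2 = +1.
(a,b)_11: α=-2, u≡6; β=0, v≡1 (mod 11); (6|11)=-1, (1|11)=+1; sign (−1)^0·-1^0·+1^-2 = +1.
|Ram(29, -419594)| = 4, even; anisotropic at {2, 17, 41, 43}.

[2, 17, 41, 43]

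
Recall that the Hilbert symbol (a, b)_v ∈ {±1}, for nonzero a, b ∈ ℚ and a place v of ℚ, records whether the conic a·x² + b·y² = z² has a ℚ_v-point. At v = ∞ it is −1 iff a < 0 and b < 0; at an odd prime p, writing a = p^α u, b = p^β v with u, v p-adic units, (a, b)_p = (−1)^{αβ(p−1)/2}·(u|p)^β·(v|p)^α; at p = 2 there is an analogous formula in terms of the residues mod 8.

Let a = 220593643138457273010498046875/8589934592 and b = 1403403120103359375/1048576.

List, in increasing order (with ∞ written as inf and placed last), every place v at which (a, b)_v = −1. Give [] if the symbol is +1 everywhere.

Mod squares: a ≡ 38038, b ≡ 3338335. Check v ∈ {∞, 2, 3, 5, 7, 11, 13, 19, 23, 29}.
v=∞: 38038 > 0 and 3338335 > 0  ⇒  (a,b)_∞ = +1.
v=11: a=11^1·(≡5), b=11^1·(≡2) mod 11; (5|11)=+1, (2|11)=-1; (−1)^{1·1·5}·(+1)^1·(-1)^1 = +1.
v=23: a=23^2·(≡20), b=23^1·(≡5) mod 23; (20|23)=-1, (5|23)=-1; (−1)^{2·1·11}·(-1)^1·(-1)^2 = -1.
v=3: a=3^6·(≡1), b=3^2·(≡1) mod 3; (1|3)=+1, (1|3)=+1; (−1)^{6·2·1}·(+1)^2·(+1)^6 = +1.
v=5: a=5^12·(≡3), b=5^7·(≡3) mod 5; (3|5)=-1, (3|5)=-1; (−1)^{12·7·2}·(-1)^7·(-1)^12 = -1.
v=2: v_2(a)=-33, v_2(b)=-20; units ≡ 3, 7 (mod 8); ε·ε+αω+βω = 1·1+-33·0+-20·1 ≡ 1  ⇒  (a,b)_2 = -1.
v=7: a=7^5·(≡2), b=7^3·(≡4) mod 7; (2|7)=+1, (4|7)=+1; (−1)^{5·3·3}·(+1)^3·(+1)^5 = -1.
v=13: a=13^3·(≡1), b=13^3·(≡11) mod 13; (1|13)=+1, (11|13)=-1; (−1)^{3·3·6}·(+1)^3·(-1)^3 = -1.
v=19: a=19^3·(≡9), b=19^2·(≡4) mod 19; (9|19)=+1, (4|19)=+1; (−1)^{3·2·9}·(+1)^2·(+1)^3 = +1.
v=29: a=29^2·(≡26), b=29^1·(≡21) mod 29; (26|29)=-1, (21|29)=-1; (−1)^{2·1·14}·(-1)^1·(-1)^2 = -1.
(38038, 3338335 / ℚ) ramifies at {2, 5, 7, 13, 23, 29}: a division algebra.

[2, 5, 7, 13, 23, 29]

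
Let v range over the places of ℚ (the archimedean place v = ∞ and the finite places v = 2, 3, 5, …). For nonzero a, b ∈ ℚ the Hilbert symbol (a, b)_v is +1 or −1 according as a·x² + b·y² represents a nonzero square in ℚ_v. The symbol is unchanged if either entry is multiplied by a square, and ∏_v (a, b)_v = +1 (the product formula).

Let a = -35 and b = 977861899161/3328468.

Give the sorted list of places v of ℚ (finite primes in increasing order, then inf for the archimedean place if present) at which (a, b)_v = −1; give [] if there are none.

Mod squares: a ≡ -35, b ≡ 13. Check v ∈ {∞, 2, 3, 5, 7, 11, 13, 23, 31}.
v=11: a=11^0·(≡9), b=11^-2·(≡6) mod 11; (9|11)=+1, (6|11)=-1; (−1)^{0·-2·5}·(+1)^-2·(-1)^0 = +1.
v=23: a=23^0·(≡11), b=23^-2·(≡2) mod 23; (11|23)=-1, (2|23)=+1; (−1)^{0·-2·11}·(-1)^-2·(+1)^0 = +1.
v=13: a=13^0·(≡4), b=13^-1·(≡4) mod 13; (4|13)=+1, (4|13)=+1; (−1)^{0·-1·6}·(+1)^-1·(+1)^0 = +1.
v=3: a=3^0·(≡1), b=3^2·(≡1) mod 3; (1|3)=+1, (1|3)=+1; (−1)^{0·2·1}·(+1)^2·(+1)^0 = +1.
v=∞: -35 < 0 and 13 > 0  ⇒  (a,b)_∞ = +1.
v=7: a=7^1·(≡2), b=7^6·(≡5) mod 7; (2|7)=+1, (5|7)=-1; (−1)^{1·6·3}·(+1)^6·(-1)^1 = -1.
v=31: a=31^0·(≡27), b=31^4·(≡13) mod 31; (27|31)=-1, (13|31)=-1; (−1)^{0·4·15}·(-1)^4·(-1)^0 = +1.
v=2: v_2(a)=0, v_2(b)=-2; units ≡ 5, 5 (mod 8); ε·ε+αω+βω = 0·0+0·1+-2·1 ≡ 0  ⇒  (a,b)_2 = +1.
v=5: a=5^1·(≡3), b=5^0·(≡2) mod 5; (3|5)=-1, (2|5)=-1; (−1)^{1·0·2}·(-1)^0·(-1)^1 = -1.
|Ram(-35, 13)| = 2, even; anisotropic at {5, 7}.

[5, 7]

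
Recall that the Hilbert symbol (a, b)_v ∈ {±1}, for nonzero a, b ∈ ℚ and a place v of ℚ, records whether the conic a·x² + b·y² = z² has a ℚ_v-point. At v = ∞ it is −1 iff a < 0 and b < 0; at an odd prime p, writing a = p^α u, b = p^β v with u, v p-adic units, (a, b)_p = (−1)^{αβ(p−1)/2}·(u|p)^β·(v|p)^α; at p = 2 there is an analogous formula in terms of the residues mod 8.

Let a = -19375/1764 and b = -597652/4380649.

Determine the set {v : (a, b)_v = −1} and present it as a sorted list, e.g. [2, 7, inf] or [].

Mod squares: a ≡ -31, b ≡ -517. Check v ∈ {∞, 2, 3, 5, 7, 11, 13, 17, 23, 31, 47}.
v=47: a=47^0·(≡24), b=47^1·(≡25) mod 47; (24|47)=+1, (25|47)=+1; (−1)^{0·1·23}·(+1)^1·(+1)^0 = +1.
v=13: a=13^0·(≡11), b=13^-2·(≡3) mod 13; (11|13)=-1, (3|13)=+1; (−1)^{0·-2·6}·(-1)^-2·(+1)^0 = +1.
v=7: a=7^-2·(≡1), b=7^-2·(≡2) mod 7; (1|7)=+1, (2|7)=+1; (−1)^{-2·-2·3}·(+1)^-2·(+1)^-2 = +1.
v=5: a=5^4·(≡1), b=5^0·(≡2) mod 5; (1|5)=+1, (2|5)=-1; (−1)^{4·0·2}·(+1)^0·(-1)^4 = +1.
v=23: a=23^0·(≡21), b=23^-2·(≡3) mod 23; (21|23)=-1, (3|23)=+1; (−1)^{0·-2·11}·(-1)^-2·(+1)^0 = +1.
v=3: a=3^-2·(≡2), b=3^0·(≡2) mod 3; (2|3)=-1, (2|3)=-1; (−1)^{-2·0·1}·(-1)^0·(-1)^-2 = +1.
v=2: v_2(a)=-2, v_2(b)=2; units ≡ 1, 3 (mod 8); ε·ε+αω+βω = 0·1+-2·1+2·0 ≡ 0  ⇒  (a,b)_2 = +1.
v=11: a=11^0·(≡10), b=11^1·(≡7) mod 11; (10|11)=-1, (7|11)=-1; (−1)^{0·1·5}·(-1)^1·(-1)^0 = -1.
v=17: a=17^0·(≡3), b=17^2·(≡10) mod 17; (3|17)=-1, (10|17)=-1; (−1)^{0·2·8}·(-1)^2·(-1)^0 = +1.
v=31: a=31^1·(≡12), b=31^0·(≡19) mod 31; (12|31)=-1, (19|31)=+1; (−1)^{1·0·15}·(-1)^0·(+1)^1 = +1.
v=∞: -31 < 0 and -517 < 0  ⇒  (a,b)_∞ = -1.
|Ram(-31, -517)| = 2, even; anisotropic at {11, ∞}.

[11, inf]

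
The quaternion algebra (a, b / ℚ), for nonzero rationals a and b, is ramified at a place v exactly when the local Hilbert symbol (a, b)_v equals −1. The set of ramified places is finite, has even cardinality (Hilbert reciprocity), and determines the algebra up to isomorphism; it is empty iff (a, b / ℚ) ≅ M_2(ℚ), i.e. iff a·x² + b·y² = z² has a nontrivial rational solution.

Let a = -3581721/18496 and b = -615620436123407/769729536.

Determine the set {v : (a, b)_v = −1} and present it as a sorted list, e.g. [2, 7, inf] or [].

Mod squares: a ≡ -3289, b ≡ -23. Check v ∈ {∞, 2, 3, 11, 13, 17, 23}.
v=17: a=17^-2·(≡2), b=17^-4·(≡3) mod 17; (2|17)=+1, (3|17)=-1; (−1)^{-2·-4·8}·(+1)^-4·(-1)^-2 = +1.
v=∞: -3289 < 0 and -23 < 0  ⇒  (a,b)_∞ = -1.
v=23: a=23^1·(≡13), b=23^3·(≡7) mod 23; (13|23)=+1, (7|23)=-1; (−1)^{1·3·11}·(+1)^3·(-1)^1 = +1.
v=3: a=3^2·(≡2), b=3^-2·(≡1) mod 3; (2|3)=-1, (1|3)=+1; (−1)^{2·-2·1}·(-1)^-2·(+1)^2 = +1.
v=2: v_2(a)=-6, v_2(b)=-10; units ≡ 7, 1 (mod 8); ε·ε+αω+βω = 1·0+-6·0+-10·0 ≡ 0  ⇒  (a,b)_2 = +1.
v=11: a=11^3·(≡3), b=11^6·(≡7) mod 11; (3|11)=+1, (7|11)=-1; (−1)^{3·6·5}·(+1)^6·(-1)^3 = -1.
v=13: a=13^1·(≡7), b=13^4·(≡3) mod 13; (7|13)=-1, (3|13)=+1; (−1)^{1·4·6}·(-1)^4·(+1)^1 = +1.
(-3289, -23 / ℚ) ramifies at {11, ∞}: a division algebra.

[11, inf]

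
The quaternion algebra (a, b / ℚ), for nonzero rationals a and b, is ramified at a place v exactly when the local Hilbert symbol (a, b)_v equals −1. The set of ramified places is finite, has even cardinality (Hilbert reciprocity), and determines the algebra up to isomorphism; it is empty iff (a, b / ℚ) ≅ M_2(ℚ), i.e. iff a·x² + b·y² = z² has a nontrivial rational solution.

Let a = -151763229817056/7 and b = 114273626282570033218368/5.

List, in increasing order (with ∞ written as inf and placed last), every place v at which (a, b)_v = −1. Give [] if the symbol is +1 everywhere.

[5, 7, 13, 17]

Mod squares: a ≡ -3458, b ≡ 62985. Check v ∈ {∞, 2, 3, 5, 7, 11, 13, 17, 19}.
v=17: a=17^2·(≡14), b=17^3·(≡16) mod 17; (14|17)=-1, (16|17)=+1; (−1)^{2·3·8}·(-1)^3·(+1)^2 = -1.
v=11: a=11^2·(≡6), b=11^4·(≡8) mod 11; (6|11)=-1, (8|11)=-1; (−1)^{2·4·5}·(-1)^4·(-1)^2 = +1.
v=3: a=3^2·(≡1), b=3^3·(≡1) mod 3; (1|3)=+1, (1|3)=+1; (−1)^{2·3·1}·(+1)^3·(+1)^2 = +1.
v=5: a=5^0·(≡2), b=5^-1·(≡3) mod 5; (2|5)=-1, (3|5)=-1; (−1)^{0·-1·2}·(-1)^-1·(-1)^0 = -1.
v=19: a=19^3·(≡8), b=19^5·(≡7) mod 19; (8|19)=-1, (7|19)=+1; (−1)^{3·5·9}·(-1)^5·(+1)^3 = +1.
v=∞: -3458 < 0 and 62985 > 0  ⇒  (a,b)_∞ = +1.
v=2: v_2(a)=5, v_2(b)=6; units ≡ 7, 1 (mod 8); ε·ε+αω+βω = 1·0+5·0+6·0 ≡ 0  ⇒  (a,b)_2 = +1.
v=13: a=13^3·(≡6), b=13^5·(≡9) mod 13; (6|13)=-1, (9|13)=+1; (−1)^{3·5·6}·(-1)^5·(+1)^3 = -1.
v=7: a=7^-1·(≡3), b=7^0·(≡6) mod 7; (3|7)=-1, (6|7)=-1; (−1)^{-1·0·3}·(-1)^0·(-1)^-1 = -1.
(-3458, 62985 / ℚ) ramifies at {5, 7, 13, 17}: a division algebra.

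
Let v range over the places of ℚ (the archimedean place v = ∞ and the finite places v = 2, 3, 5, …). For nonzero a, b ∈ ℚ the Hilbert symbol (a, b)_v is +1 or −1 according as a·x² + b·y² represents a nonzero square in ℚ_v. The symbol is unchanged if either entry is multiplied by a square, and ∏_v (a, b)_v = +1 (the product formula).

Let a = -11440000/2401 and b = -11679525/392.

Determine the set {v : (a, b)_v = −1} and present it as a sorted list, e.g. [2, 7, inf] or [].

(a, b) ≡ (-286, -858) mod (ℚ^×)²; places V = {2, 3, 5, 7, 11, 13, ∞}.
(a,b)_13: α=1, u≡1; β=1, v≡9 (mod 13); (1|13)=+1, (9|13)=+1; sign (−1)^0·+1^1·+1^1 = +1.
(a,b)_3: α=0, u≡2; β=3, v≡2 (mod 3); (2|3)=-1, (2|3)=-1; sign (−1)^0·-1^3·-1^0 = -1.
(a,b)_∞: sgn(-286)=−, sgn(-858)=−, so -1.
(a,b)_7: α=-4, u≡2; β=-2, v≡3 (mod 7); (2|7)=+1, (3|7)=-1; sign (−1)^0·+1^-2·-1^-4 = +1.
(a,b)_2: α=7, β=-3; u≡1, v≡3 (mod 8); ε(u)ε(v)=0·1, αω(v)=7·1, βω(u)=-3·0; sum ≡ 1  ⇒  -1.
(a,b)_11: α=1, u≡2; β=3, v≡2 (mod 11); (2|11)=-1, (2|11)=-1; sign (−1)^1·-1^3·-1^1 = -1.
(a,b)_5: α=4, u≡1; β=2, v≡2 (mod 5); (1|5)=+1, (2|5)=-1; sign (−1)^0·+1^2·-1^4 = +1.
Ram(-286, -858) = {2, 3, 11, ∞}; no ℚ_2-point on the conic.

[2, 3, 11, inf]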